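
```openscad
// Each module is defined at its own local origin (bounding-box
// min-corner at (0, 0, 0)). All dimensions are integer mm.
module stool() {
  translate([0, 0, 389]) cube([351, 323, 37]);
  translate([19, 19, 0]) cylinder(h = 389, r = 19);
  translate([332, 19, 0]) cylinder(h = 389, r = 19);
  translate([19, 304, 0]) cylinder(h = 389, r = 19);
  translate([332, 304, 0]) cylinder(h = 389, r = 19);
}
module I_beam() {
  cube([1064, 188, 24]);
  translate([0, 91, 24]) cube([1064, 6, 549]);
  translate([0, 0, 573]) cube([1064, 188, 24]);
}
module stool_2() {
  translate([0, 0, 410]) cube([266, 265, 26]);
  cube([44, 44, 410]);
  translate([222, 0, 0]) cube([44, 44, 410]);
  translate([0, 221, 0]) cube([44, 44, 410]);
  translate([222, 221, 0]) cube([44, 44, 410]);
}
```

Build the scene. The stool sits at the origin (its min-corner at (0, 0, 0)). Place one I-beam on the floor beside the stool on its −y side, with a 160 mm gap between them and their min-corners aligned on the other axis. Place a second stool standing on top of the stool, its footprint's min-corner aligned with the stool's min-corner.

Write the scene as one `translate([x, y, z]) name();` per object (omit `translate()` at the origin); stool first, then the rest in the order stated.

stool();
translate([0, -348, 0]) I_beam();
translate([0, 0, 426]) stool_2();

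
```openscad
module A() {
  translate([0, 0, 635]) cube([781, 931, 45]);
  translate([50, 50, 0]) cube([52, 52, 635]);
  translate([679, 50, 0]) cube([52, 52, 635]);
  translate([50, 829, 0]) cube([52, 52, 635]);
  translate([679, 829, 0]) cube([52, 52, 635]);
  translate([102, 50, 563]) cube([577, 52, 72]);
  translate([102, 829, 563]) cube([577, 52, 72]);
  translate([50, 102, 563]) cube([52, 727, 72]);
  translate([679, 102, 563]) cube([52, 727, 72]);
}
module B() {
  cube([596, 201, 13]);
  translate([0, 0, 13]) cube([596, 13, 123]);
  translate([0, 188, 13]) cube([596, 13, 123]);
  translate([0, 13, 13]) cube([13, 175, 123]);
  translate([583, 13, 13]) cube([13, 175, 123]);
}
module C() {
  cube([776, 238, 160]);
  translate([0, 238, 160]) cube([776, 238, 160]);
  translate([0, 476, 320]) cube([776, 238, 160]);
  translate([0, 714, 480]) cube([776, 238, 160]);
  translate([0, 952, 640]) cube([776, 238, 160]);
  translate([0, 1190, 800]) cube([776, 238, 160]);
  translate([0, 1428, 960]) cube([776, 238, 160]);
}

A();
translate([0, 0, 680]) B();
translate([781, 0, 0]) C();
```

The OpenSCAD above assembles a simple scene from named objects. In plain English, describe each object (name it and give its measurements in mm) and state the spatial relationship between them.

A is a table with a 781×931 mm rectangular top, 45 mm thick, top surface at z = 680 mm, supported by four 52×52 mm square legs, each inset 50 mm from the nearest pair of top edges, running from the floor. Four apron rails, 52 mm thick and 72 mm tall, run between adjacent legs with their top edges flush with the underside of the top and their outer faces flush with the legs' outer faces.

B is an open-topped rectangular box: outside dimensions 596×201×136 mm, with a uniform wall and base thickness of 13 mm. The base is a full 596×201 slab on the floor; four walls sit on top of the base. The front and back walls (the −y and +y sides) span the full width; the two side walls fit between them.

C is a straight staircase of 7 solid steps. Each step is 776 mm wide (x), 238 mm deep (y, the going) and 160 mm tall (the rise). The first step rests on the floor; each subsequent step sits one going further in +y and one rise higher in +z, directly behind and above the previous step with no overlap.

The open box is on top of the table. The staircase is against the table's +x side, with their −y faces flush.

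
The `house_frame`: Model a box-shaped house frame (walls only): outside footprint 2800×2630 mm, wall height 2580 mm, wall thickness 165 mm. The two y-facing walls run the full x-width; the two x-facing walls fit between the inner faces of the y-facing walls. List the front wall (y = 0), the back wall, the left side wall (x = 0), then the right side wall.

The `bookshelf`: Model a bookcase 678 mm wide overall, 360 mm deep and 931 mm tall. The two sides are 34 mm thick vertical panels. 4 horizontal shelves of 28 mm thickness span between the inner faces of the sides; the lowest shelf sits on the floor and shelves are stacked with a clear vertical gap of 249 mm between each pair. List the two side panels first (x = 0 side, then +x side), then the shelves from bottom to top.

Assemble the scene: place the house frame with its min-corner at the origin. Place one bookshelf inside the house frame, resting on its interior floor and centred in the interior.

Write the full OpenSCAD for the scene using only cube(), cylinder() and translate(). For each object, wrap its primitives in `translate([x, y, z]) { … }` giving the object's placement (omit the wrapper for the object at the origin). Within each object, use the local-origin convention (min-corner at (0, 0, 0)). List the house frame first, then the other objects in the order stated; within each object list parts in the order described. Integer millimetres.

cube([2800, 165, 2580]);
translate([0, 2465, 0]) cube([2800, 165, 2580]);
translate([0, 165, 0]) cube([165, 2300, 2580]);
translate([2635, 165, 0]) cube([165, 2300, 2580]);
translate([1061, 1135, 0]) {
  cube([34, 360, 931]);
  translate([644, 0, 0]) cube([34, 360, 931]);
  translate([34, 0, 0]) cube([610, 360, 28]);
  translate([34, 0, 277]) cube([610, 360, 28]);
  translate([34, 0, 554]) cube([610, 360, 28]);
  translate([34, 0, 831]) cube([610, 360, 28]);
}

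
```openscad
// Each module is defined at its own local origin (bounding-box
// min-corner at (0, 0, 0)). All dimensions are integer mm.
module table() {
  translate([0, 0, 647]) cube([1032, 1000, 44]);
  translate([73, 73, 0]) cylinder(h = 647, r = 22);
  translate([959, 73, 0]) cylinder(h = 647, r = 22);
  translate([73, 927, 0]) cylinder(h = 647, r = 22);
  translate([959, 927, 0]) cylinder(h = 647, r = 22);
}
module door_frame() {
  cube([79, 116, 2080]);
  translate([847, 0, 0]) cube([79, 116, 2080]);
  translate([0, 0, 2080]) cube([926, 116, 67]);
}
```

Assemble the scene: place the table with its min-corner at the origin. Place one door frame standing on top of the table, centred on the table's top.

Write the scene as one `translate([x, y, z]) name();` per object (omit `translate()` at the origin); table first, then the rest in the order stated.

table();
translate([53, 442, 691]) door_frame();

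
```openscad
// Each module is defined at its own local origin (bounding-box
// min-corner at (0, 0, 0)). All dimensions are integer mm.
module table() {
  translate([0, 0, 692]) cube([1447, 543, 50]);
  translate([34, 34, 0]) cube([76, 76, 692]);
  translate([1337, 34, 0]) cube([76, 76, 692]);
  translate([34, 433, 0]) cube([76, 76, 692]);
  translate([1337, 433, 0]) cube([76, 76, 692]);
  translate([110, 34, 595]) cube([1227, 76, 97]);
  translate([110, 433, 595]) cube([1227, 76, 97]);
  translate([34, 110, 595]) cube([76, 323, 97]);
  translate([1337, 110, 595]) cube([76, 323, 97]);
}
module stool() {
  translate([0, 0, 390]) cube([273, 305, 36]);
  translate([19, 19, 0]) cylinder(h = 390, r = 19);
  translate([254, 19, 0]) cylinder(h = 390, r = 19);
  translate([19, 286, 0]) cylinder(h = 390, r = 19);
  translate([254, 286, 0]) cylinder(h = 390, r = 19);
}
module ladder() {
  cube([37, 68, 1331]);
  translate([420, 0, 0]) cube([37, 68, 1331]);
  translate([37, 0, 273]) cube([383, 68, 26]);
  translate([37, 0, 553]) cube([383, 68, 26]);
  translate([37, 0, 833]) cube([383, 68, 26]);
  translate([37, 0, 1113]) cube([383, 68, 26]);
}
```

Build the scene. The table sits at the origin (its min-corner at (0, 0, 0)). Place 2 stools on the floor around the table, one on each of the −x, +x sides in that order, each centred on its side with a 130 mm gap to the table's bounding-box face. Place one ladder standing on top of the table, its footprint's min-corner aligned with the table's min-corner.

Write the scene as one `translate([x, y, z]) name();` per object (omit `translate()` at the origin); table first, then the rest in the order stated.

table();
translate([-403, 119, 0]) stool();
translate([1577, 119, 0]) stool();
translate([0, 0, 742]) ladder();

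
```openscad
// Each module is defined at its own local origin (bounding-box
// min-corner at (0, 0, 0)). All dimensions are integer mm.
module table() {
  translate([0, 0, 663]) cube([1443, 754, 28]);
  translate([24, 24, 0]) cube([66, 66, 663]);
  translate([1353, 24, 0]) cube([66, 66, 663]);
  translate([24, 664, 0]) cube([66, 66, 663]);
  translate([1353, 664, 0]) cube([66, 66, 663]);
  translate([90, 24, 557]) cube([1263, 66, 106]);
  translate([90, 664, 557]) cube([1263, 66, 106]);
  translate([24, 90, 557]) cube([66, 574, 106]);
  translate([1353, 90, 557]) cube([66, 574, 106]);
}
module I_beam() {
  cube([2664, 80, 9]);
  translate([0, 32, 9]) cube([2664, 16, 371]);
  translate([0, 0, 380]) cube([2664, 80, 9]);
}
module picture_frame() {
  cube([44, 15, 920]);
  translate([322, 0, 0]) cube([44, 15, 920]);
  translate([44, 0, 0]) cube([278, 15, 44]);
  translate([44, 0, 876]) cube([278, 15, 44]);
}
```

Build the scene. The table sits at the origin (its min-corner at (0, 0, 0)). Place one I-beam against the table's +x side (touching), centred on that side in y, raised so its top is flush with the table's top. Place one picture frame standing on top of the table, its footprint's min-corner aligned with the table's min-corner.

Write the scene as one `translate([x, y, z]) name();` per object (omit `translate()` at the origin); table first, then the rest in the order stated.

table();
translate([1443, 337, 302]) I_beam();
translate([0, 0, 691]) picture_frame();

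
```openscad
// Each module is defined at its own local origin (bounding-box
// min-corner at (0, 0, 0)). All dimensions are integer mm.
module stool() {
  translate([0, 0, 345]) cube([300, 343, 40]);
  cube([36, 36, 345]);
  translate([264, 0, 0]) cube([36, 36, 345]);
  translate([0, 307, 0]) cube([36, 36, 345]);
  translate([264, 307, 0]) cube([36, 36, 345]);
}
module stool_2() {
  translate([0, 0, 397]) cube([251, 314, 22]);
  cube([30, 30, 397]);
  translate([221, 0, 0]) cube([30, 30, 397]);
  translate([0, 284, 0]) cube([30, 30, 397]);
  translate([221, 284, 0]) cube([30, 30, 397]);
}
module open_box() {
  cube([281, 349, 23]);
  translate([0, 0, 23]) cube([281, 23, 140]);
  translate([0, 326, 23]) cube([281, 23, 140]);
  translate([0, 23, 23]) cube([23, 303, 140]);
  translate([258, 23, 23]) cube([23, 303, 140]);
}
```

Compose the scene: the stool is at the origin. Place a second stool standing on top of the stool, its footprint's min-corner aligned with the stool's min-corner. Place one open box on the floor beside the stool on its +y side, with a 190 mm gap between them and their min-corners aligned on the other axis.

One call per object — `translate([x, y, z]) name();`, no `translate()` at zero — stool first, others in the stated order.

stool();
translate([0, 0, 385]) stool_2();
translate([0, 533, 0]) open_box();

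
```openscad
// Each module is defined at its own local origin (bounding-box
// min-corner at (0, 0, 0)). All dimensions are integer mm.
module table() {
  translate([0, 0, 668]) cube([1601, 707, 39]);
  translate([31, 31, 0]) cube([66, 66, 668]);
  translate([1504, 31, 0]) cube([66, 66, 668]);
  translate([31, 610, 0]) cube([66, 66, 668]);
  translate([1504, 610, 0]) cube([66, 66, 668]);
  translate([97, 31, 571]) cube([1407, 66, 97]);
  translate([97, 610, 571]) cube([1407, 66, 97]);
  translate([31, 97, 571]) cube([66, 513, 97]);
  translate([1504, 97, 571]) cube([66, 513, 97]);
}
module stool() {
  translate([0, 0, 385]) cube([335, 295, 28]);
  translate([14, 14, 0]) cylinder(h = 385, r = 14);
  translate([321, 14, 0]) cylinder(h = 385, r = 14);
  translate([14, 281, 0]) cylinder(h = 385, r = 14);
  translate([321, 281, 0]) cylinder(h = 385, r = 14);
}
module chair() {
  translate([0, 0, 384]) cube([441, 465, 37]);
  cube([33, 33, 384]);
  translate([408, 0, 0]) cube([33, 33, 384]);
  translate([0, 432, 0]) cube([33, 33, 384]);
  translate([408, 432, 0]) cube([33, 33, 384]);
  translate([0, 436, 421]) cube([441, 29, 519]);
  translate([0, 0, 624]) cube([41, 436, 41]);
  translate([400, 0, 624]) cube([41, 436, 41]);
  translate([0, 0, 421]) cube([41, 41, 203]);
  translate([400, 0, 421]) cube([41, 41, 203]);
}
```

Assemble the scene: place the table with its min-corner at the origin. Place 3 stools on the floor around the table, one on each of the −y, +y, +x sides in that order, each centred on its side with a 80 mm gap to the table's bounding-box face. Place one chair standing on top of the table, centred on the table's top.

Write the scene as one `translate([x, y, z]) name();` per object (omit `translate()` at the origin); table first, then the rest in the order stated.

table();
translate([633, -375, 0]) stool();
translate([633, 787, 0]) stool();
translate([1681, 206, 0]) stool();
translate([580, 121, 707]) chair();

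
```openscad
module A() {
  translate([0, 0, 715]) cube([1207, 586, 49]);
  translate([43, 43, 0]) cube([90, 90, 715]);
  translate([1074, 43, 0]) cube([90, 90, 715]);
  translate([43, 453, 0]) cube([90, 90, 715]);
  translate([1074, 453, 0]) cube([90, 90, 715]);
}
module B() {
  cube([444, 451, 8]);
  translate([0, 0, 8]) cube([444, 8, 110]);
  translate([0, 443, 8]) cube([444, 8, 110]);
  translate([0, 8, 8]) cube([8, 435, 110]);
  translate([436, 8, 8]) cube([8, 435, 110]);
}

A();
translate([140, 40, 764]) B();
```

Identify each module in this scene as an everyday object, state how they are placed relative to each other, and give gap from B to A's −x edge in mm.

The open box's min-x is at 140; the table's min-x is 0; gap = 140 mm.

A is a table. B is an open box. The open box is on top of the table. The gap from the open box to the table's −x edge is 140 mm.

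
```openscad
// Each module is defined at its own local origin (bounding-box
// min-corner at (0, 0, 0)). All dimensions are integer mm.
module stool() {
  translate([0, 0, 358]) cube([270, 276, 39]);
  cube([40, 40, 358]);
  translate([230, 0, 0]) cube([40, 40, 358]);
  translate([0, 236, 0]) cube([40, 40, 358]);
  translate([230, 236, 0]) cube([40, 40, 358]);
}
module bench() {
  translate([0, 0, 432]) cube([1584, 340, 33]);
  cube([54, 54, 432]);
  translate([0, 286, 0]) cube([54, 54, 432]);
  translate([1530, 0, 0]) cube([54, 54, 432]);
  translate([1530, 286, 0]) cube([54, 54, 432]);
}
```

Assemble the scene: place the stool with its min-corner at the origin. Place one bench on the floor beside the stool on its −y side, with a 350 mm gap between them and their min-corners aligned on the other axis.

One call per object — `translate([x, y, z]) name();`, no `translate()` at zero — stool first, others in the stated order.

stool();
translate([0, -690, 0]) bench();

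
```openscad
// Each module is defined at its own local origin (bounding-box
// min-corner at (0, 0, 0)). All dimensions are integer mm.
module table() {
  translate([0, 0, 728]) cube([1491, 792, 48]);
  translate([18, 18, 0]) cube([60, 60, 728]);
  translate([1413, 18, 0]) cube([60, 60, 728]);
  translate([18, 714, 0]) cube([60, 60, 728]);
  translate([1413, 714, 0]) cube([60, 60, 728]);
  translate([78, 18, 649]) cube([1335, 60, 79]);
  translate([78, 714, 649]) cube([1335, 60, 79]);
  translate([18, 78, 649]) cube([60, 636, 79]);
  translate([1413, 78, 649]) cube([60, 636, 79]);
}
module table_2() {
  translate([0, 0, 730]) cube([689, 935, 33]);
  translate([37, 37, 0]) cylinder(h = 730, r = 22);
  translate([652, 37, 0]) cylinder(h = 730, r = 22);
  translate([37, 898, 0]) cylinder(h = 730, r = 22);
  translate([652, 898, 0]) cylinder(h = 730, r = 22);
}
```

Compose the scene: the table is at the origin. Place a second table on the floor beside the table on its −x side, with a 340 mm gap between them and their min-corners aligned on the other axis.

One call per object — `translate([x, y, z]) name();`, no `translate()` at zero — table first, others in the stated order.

table();
translate([-1029, 0, 0]) table_2();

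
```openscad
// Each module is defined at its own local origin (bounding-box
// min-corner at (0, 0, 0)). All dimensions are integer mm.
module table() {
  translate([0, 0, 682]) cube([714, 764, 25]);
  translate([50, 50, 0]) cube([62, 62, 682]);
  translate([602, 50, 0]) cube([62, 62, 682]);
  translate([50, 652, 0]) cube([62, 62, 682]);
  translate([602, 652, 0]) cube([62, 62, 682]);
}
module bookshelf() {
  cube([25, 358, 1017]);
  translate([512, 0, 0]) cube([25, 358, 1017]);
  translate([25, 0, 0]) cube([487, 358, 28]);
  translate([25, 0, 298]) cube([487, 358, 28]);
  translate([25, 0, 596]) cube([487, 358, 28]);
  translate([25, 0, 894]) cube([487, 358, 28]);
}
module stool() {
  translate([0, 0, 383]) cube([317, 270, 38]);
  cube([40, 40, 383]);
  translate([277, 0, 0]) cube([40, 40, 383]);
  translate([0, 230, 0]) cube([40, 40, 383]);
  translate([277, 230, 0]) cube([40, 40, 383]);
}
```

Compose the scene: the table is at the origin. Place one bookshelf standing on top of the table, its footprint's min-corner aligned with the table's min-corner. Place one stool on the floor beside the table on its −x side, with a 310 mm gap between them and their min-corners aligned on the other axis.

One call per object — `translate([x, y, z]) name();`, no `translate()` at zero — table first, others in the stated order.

table();
translate([0, 0, 707]) bookshelf();
translate([-627, 0, 0]) stool();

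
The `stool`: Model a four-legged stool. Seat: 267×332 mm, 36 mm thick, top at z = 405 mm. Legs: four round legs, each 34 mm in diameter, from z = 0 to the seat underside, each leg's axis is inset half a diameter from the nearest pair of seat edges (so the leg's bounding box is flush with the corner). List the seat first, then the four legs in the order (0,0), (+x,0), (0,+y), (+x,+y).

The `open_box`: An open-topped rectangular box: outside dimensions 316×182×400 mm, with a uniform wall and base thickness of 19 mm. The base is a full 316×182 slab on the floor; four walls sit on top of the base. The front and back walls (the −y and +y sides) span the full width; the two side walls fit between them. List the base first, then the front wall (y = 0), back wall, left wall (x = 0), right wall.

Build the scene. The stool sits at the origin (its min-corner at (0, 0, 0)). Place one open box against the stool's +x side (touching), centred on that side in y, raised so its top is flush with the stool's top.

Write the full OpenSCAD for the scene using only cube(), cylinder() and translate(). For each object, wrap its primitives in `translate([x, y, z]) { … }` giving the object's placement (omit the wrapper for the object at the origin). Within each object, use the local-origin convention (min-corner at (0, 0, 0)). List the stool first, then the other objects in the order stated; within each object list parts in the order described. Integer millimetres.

translate([0, 0, 369]) cube([267, 332, 36]);
translate([17, 17, 0]) cylinder(h = 369, r = 17);
translate([250, 17, 0]) cylinder(h = 369, r = 17);
translate([17, 315, 0]) cylinder(h = 369, r = 17);
translate([250, 315, 0]) cylinder(h = 369, r = 17);
translate([267, 75, 5]) {
  cube([316, 182, 19]);
  translate([0, 0, 19]) cube([316, 19, 381]);
  translate([0, 163, 19]) cube([316, 19, 381]);
  translate([0, 19, 19]) cube([19, 144, 381]);
  translate([297, 19, 19]) cube([19, 144, 381]);
}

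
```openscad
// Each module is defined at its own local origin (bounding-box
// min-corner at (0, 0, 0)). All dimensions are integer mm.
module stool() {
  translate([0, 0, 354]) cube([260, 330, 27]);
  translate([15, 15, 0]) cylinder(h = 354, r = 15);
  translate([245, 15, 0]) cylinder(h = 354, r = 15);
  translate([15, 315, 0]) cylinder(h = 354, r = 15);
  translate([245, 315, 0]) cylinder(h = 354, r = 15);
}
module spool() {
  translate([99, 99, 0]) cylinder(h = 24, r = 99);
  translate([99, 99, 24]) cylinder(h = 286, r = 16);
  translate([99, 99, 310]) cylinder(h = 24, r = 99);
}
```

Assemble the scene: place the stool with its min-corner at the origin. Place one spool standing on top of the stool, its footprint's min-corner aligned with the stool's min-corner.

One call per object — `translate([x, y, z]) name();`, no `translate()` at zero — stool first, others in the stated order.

stool();
translate([0, 0, 381]) spool();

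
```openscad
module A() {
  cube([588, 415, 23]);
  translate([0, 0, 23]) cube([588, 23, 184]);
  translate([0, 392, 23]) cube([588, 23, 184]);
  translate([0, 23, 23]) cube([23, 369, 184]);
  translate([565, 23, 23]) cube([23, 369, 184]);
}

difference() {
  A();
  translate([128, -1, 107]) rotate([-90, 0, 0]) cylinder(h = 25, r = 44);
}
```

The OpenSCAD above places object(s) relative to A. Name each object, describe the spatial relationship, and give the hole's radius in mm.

A is an open box. The open box has a circular hole through its front wall. The hole's radius is 44 mm.

The subtracted cylinder has r = 44 mm.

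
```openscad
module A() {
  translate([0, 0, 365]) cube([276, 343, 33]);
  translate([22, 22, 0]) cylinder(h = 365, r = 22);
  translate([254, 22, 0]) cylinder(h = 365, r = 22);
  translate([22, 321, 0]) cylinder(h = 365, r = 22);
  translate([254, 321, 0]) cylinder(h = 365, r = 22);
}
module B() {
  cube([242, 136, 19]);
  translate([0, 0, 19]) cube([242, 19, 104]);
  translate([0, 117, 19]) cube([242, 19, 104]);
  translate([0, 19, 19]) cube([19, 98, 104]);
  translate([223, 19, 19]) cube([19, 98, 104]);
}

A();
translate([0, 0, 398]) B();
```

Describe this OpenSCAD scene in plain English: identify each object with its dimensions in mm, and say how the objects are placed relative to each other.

A is a simple wooden stool: a rectangular seat 276 mm (x) by 343 mm (y), 33 mm thick, top face at z = 398 mm, on four round legs, each 44 mm in diameter. The legs rest on z = 0, each leg's axis is inset half a diameter from the nearest pair of seat edges (so the leg's bounding box is flush with the corner).

B is an open storage box with external size 242×136×123 mm and wall thickness 19 mm (the base is also 19 mm thick). The base covers the whole footprint; the four walls stand on the base, with the y-facing walls full-width and the x-facing walls fitting between their inner faces.

The open box is on top of the stool.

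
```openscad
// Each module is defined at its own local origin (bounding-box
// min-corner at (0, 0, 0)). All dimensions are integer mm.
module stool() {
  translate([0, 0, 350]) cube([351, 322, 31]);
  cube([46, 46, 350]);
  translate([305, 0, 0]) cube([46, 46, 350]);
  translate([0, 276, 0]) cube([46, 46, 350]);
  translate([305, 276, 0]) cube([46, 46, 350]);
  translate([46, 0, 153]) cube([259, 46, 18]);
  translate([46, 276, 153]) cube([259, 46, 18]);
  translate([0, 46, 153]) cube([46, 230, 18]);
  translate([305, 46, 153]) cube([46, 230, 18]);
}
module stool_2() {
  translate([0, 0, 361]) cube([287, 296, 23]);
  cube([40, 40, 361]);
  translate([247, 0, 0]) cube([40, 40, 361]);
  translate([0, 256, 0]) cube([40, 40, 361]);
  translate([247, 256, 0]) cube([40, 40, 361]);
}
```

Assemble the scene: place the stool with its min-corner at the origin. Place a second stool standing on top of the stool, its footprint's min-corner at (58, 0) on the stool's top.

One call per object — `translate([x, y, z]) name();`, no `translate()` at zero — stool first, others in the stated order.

stool();
translate([58, 0, 381]) stool_2();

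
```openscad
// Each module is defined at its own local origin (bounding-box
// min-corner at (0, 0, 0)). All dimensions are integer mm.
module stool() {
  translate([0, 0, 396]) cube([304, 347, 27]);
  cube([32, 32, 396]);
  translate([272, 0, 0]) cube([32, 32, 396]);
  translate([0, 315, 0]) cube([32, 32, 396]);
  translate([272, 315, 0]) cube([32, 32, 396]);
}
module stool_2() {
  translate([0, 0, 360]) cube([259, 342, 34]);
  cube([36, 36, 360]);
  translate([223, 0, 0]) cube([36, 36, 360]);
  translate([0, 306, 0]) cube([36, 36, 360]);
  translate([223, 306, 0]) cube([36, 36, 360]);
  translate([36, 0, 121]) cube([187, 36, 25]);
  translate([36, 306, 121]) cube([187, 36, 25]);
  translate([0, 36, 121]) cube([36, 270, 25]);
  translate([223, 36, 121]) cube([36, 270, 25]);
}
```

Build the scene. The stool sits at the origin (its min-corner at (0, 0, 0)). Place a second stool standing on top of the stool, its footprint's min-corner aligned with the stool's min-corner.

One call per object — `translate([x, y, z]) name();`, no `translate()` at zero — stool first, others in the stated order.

stool();
translate([0, 0, 423]) stool_2();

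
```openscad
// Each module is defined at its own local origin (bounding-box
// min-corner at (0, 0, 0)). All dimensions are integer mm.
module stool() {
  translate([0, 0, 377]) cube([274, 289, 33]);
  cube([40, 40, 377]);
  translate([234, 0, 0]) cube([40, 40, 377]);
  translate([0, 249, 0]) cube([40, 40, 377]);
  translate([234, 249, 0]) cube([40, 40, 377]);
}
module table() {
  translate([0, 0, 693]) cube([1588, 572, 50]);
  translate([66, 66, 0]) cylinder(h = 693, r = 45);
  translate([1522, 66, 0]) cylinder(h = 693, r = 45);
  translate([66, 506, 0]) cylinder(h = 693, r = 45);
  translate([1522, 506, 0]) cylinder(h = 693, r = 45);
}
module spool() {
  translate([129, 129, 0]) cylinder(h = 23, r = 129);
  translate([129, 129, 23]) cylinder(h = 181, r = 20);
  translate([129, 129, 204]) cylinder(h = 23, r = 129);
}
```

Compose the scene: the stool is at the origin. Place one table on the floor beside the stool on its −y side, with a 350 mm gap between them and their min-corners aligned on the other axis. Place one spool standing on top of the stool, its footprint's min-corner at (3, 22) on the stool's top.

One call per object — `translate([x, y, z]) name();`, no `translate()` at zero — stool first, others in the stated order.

stool();
translate([0, -922, 0]) table();
translate([3, 22, 410]) spool();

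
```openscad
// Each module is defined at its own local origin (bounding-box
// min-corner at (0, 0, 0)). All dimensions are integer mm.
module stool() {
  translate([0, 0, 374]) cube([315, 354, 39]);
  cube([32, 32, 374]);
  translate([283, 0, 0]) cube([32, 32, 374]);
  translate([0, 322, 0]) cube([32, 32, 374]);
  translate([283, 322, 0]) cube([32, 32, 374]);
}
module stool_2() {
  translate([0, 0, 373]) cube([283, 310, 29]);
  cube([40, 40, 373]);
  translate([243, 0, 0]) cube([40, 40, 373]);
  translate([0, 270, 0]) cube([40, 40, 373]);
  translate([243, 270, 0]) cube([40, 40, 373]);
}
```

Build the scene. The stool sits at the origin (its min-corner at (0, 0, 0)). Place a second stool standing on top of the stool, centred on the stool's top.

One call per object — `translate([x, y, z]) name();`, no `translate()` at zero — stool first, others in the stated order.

stool();
translate([16, 22, 413]) stool_2();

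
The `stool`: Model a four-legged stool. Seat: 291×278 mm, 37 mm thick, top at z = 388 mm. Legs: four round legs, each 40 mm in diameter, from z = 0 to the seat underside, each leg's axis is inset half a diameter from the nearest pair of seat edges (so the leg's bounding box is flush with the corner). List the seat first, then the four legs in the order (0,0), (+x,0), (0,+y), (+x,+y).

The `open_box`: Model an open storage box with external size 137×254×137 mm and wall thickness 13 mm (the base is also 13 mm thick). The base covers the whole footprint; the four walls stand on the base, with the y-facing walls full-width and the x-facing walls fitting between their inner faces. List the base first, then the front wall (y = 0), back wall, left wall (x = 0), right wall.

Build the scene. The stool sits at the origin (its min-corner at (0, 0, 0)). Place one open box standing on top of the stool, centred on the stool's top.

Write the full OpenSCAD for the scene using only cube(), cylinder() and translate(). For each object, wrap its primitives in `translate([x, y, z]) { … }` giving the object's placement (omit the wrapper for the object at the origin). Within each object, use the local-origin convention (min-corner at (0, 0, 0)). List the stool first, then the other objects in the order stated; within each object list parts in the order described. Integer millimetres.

translate([0, 0, 351]) cube([291, 278, 37]);
translate([20, 20, 0]) cylinder(h = 351, r = 20);
translate([271, 20, 0]) cylinder(h = 351, r = 20);
translate([20, 258, 0]) cylinder(h = 351, r = 20);
translate([271, 258, 0]) cylinder(h = 351, r = 20);
translate([77, 12, 388]) {
  cube([137, 254, 13]);
  translate([0, 0, 13]) cube([137, 13, 124]);
  translate([0, 241, 13]) cube([137, 13, 124]);
  translate([0, 13, 13]) cube([13, 228, 124]);
  translate([124, 13, 13]) cube([13, 228, 124]);
}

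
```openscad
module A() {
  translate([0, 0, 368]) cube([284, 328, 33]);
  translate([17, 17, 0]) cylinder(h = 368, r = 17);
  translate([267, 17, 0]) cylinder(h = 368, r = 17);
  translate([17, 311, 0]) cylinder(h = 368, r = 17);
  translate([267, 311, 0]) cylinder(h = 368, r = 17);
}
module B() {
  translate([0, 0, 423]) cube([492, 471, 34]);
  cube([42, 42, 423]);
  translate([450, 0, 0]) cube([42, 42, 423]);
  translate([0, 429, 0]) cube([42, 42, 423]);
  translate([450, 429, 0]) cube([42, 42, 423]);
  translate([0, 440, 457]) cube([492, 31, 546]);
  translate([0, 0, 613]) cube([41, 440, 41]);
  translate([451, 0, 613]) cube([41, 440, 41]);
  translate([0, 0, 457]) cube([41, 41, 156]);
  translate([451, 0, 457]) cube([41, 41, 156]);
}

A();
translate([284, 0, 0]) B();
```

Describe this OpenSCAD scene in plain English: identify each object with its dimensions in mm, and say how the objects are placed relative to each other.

A is a four-legged stool. The seat is 284×328 mm, 33 mm thick, top at z = 401 mm. It stands on four round legs, each 34 mm in diameter, from z = 0 to the seat underside, each leg's axis is inset half a diameter from the nearest pair of seat edges (so the leg's bounding box is flush with the corner).

B is a chair: 492×471 mm seat, 34 mm thick, top at z = 457 mm, on four 42 mm square corner legs flush with the seat edges. A 31 mm thick backrest slab spans the full seat width, extending 546 mm above the seat top, its back face flush with the seat's +y edge. Two armrests of 41×41 mm section run along each side from the seat's front edge to the front of the backrest, top faces 197 mm above the seat top and outer faces flush with the seat's x-edges; a 41×41 mm post under the front of each armrest stands on the seat at the front corner.

The chair is against the stool's +x side, with their −y faces flush.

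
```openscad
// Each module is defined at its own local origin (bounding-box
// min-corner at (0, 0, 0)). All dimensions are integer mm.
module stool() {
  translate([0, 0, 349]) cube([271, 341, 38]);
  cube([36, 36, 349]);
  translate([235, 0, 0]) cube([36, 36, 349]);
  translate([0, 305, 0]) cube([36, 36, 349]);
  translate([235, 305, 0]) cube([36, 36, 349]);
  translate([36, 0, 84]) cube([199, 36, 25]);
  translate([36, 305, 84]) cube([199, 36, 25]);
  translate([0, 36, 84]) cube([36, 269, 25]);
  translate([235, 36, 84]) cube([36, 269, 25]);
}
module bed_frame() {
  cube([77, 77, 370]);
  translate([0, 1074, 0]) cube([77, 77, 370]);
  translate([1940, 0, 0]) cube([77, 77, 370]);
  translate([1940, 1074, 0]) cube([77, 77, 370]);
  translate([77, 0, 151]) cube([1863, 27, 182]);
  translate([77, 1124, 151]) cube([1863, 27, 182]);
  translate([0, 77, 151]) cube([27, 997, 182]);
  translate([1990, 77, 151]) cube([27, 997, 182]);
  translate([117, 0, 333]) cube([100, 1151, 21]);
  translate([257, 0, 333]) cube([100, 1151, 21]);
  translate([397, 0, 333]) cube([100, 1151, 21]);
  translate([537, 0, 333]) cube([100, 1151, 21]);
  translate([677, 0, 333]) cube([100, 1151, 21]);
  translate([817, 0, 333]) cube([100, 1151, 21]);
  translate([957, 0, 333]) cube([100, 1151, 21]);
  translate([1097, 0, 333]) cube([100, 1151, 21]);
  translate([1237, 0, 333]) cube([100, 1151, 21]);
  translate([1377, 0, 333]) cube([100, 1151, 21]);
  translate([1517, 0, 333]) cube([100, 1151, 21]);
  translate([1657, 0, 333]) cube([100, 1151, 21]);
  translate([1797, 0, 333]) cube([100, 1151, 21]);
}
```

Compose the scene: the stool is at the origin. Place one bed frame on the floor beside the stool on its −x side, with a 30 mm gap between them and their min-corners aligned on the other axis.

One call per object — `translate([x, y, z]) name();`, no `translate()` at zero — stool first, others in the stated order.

stool();
translate([-2047, 0, 0]) bed_frame();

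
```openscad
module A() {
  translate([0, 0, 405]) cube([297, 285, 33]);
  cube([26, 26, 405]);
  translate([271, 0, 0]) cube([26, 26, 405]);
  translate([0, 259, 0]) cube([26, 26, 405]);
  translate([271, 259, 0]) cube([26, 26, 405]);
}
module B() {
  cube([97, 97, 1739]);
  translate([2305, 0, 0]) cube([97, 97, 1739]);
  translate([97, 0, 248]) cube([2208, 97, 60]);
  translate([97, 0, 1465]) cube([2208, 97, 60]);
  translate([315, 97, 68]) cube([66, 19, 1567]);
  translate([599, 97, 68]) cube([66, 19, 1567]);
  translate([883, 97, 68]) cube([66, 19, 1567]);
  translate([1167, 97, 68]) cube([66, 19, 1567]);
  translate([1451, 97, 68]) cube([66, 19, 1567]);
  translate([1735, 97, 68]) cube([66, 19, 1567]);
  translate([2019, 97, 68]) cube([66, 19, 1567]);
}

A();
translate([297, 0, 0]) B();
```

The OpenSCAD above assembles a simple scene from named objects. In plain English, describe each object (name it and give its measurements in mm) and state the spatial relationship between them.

A is a four-legged stool. The seat is 297×285 mm, 33 mm thick, top at z = 438 mm. It stands on four square legs, each 26×26 mm in cross-section, from z = 0 to the seat underside, each flush with a corner of the seat.

B is a fence section. Two 97×97 mm posts, 1739 mm tall, stand on the floor with a clear span of 2208 mm between their inner faces. Two horizontal rails of 97×60 mm section span the gap between the posts with their undersides at z = 248 mm and z = 1465 mm, flush with the posts' −y face. 7 pickets, each 66 mm wide, 19 mm thick and 1567 mm tall, are fixed to the +y face of the rails with their bottoms at z = 68 mm, evenly spaced across the span with equal gaps (rounded down to the nearest mm) at the −x end and between each pair — any rounding remainder accumulates at the +x end.

The fence section is against the stool's +x side, with their −y faces flush.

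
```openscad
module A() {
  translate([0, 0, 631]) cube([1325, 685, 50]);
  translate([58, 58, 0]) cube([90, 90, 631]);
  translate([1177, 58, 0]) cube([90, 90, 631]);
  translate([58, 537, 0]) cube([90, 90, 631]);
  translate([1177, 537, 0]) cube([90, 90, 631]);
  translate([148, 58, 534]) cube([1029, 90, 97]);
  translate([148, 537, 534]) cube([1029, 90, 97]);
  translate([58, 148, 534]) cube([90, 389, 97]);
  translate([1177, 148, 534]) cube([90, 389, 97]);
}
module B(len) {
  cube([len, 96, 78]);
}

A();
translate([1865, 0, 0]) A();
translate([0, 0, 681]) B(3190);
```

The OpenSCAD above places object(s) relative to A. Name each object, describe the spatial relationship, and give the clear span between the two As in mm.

Second table starts at x = 1865; first ends at x = 1325; clear span = 1865 − 1325 = 540 mm.

A is a table. B is a beam. A beam spans the tops of two tables. The clear span between the two tables is 540 mm.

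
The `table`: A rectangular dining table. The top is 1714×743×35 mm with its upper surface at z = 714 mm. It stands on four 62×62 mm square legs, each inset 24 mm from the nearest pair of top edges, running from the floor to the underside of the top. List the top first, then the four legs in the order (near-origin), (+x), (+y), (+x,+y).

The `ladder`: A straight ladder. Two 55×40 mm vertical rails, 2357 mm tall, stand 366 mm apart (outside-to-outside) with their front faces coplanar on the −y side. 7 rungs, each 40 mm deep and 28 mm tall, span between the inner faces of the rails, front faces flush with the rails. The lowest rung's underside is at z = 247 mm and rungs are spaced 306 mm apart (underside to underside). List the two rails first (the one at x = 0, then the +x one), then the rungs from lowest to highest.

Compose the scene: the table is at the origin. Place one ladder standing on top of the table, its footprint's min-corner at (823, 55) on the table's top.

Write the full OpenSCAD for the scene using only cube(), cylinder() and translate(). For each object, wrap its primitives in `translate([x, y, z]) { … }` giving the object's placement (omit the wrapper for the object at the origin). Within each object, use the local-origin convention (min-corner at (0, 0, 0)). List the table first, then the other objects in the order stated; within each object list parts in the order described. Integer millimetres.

translate([0, 0, 679]) cube([1714, 743, 35]);
translate([24, 24, 0]) cube([62, 62, 679]);
translate([1628, 24, 0]) cube([62, 62, 679]);
translate([24, 657, 0]) cube([62, 62, 679]);
translate([1628, 657, 0]) cube([62, 62, 679]);
translate([823, 55, 714]) {
  cube([55, 40, 2357]);
  translate([311, 0, 0]) cube([55, 40, 2357]);
  translate([55, 0, 247]) cube([256, 40, 28]);
  translate([55, 0, 553]) cube([256, 40, 28]);
  translate([55, 0, 859]) cube([256, 40, 28]);
  translate([55, 0, 1165]) cube([256, 40, 28]);
  translate([55, 0, 1471]) cube([256, 40, 28]);
  translate([55, 0, 1777]) cube([256, 40, 28]);
  translate([55, 0, 2083]) cube([256, 40, 28]);
}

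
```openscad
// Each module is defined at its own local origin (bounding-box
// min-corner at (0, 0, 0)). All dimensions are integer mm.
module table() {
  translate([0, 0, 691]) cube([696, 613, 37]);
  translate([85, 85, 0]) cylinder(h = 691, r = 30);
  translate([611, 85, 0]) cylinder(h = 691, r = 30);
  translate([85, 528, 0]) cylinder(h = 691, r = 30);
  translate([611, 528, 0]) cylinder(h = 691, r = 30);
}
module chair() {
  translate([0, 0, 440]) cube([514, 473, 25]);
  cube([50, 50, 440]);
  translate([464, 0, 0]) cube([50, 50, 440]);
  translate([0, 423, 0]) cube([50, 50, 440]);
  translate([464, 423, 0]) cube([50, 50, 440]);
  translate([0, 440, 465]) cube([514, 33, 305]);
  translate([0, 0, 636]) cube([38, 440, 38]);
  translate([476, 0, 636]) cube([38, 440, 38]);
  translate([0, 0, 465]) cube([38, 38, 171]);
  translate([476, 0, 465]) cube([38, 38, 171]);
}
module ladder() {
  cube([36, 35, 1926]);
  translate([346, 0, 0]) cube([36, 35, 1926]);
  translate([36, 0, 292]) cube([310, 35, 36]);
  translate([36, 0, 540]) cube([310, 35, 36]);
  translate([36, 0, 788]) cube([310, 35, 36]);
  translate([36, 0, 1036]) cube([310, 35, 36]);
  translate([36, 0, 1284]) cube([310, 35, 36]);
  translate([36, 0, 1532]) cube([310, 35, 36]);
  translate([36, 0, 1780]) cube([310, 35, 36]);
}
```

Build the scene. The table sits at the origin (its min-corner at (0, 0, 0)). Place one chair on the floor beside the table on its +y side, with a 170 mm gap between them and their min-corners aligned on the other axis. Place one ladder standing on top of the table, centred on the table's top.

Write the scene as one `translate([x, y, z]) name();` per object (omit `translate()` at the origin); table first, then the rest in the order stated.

table();
translate([0, 783, 0]) chair();
translate([157, 289, 728]) ladder();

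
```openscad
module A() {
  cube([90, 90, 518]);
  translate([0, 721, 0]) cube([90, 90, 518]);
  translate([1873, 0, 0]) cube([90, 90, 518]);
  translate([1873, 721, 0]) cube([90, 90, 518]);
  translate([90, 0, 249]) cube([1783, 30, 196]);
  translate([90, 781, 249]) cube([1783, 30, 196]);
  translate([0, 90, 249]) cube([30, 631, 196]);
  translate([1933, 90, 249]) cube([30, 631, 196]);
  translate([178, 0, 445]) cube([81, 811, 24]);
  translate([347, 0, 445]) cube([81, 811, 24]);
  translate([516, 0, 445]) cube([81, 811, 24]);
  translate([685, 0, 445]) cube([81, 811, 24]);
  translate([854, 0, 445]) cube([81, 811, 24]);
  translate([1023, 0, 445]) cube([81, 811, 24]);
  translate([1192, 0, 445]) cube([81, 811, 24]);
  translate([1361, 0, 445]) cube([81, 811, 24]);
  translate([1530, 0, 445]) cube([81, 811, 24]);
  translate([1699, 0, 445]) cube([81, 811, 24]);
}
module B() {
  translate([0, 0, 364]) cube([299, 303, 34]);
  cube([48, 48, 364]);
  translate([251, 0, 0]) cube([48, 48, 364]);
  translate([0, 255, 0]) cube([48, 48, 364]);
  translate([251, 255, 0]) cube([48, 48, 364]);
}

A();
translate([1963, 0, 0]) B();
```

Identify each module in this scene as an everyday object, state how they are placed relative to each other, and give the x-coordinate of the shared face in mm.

A is a bed frame. B is a stool. The stool is against the bed frame's +x side, with their −y faces flush. The x-coordinate of the shared face is 1963 mm.

The bed frame's +x face and the stool's −x face are both at x = 1963 mm.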